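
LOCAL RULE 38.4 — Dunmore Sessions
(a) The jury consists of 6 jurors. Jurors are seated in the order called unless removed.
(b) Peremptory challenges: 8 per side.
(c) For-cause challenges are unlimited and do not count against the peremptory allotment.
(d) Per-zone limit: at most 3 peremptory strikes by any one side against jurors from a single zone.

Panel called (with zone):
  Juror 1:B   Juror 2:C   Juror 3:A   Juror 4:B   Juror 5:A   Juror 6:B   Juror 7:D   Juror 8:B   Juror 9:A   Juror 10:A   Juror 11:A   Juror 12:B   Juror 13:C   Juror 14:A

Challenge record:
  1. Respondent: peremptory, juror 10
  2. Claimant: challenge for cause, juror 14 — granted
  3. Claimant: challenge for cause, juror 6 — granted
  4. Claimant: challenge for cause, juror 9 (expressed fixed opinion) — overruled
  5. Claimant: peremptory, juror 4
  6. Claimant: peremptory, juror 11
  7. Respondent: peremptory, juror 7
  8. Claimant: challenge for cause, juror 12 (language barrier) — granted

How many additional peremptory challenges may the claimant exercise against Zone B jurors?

2

Claimant peremptories so far: #4, #11 — 2 of 8 used, 6 left overall.
Against Zone B: #4 — 1 used; per-zone cap 3 leaves 2.
Binding limit: min(6, 2) = 2.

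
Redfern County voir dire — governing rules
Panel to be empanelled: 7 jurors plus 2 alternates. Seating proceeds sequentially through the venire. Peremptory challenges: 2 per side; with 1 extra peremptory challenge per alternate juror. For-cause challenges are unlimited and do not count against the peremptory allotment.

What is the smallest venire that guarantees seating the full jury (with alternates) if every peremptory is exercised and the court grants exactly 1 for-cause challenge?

18

Seats to fill: 7 + 2 alternates = 9.
Peremptories: 2 + 1×2 = 4 per side × 2 sides = 8.
For-cause removals: 1.
Minimum venire: 9 + 8 + 1 = 18.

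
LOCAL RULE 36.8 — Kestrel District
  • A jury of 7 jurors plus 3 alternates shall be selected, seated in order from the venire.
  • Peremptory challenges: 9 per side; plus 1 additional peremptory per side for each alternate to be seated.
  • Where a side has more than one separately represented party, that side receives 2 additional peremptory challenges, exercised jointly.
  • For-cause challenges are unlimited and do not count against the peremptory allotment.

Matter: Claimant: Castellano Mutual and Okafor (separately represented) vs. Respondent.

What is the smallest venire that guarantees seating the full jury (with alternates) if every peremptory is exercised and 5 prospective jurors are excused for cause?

41

Seats to fill: 7 + 3 alternates = 10.
Peremptories — Claimant: 9 + 1×3 + 2 = 14; Respondent: 9 + 1×3 = 12; total 26.
For-cause removals: 5.
Minimum venire: 10 + 26 + 5 = 41.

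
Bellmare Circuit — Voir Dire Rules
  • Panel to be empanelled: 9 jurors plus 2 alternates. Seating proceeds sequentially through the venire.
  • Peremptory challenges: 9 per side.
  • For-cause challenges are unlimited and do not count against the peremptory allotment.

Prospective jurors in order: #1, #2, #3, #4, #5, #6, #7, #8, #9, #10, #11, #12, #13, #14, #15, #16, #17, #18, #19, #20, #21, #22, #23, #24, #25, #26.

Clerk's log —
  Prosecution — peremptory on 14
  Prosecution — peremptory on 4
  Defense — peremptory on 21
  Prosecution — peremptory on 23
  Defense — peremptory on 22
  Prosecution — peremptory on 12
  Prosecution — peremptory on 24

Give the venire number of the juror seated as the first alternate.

11

Removed: #4, #12, #14, #21, #22, #23, #24.
Seating in order: seats 1–9 → #1, #2, #3, #5, #6, #7, #8, #9, #10; alternates → #11, #13.
So alternate 1 is #11.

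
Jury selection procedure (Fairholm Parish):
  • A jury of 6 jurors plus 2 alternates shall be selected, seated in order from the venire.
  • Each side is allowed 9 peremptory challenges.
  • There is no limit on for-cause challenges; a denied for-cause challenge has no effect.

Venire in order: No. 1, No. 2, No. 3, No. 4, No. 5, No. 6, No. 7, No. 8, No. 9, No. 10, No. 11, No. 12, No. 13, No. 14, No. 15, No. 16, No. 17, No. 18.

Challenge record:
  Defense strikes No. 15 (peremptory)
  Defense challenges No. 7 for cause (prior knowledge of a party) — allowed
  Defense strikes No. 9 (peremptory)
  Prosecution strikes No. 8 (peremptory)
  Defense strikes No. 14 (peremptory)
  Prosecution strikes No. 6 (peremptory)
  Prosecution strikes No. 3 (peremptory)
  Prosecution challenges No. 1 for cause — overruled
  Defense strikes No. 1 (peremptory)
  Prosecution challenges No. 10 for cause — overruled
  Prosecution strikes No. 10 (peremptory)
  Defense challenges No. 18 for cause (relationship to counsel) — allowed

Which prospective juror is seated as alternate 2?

Removed: #1, #3, #6, #7, #8, #9, #10, #14, #15, #18.
Seating in order: seats 1–6 → #2, #4, #5, #11, #12, #13; alternates → #16, #17.
So alternate 2 is #17.

17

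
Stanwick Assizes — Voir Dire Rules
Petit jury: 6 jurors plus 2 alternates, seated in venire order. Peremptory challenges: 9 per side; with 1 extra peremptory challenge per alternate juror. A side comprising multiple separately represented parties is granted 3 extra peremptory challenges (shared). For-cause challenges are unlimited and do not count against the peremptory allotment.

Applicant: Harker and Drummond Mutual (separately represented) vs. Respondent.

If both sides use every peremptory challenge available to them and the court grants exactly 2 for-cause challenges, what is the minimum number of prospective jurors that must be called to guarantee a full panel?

Seats to fill: 6 + 2 alternates = 8.
Peremptories — Applicant: 9 + 1×2 + 3 = 14; Respondent: 9 + 1×2 = 11; total 25.
For-cause removals: 2.
Minimum venire: 8 + 25 + 2 = 35.

35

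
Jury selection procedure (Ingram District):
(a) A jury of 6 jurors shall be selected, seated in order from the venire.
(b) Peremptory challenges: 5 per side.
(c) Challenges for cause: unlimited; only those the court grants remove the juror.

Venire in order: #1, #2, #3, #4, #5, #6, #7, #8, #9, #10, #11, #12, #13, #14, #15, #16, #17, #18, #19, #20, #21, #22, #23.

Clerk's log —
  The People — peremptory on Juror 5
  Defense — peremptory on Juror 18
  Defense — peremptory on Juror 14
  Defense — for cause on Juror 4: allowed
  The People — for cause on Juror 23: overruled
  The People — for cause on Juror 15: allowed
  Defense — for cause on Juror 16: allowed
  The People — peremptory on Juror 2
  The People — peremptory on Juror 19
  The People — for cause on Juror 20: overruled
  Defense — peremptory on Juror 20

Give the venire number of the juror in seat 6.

Removed: #2, #4, #5, #14, #15, #16, #18, #19, #20. (#23 stays — for-cause denied.)
Seating in order: seats 1–6 → #1, #3, #6, #7, #8, #9.
So seat 6 is #9.

9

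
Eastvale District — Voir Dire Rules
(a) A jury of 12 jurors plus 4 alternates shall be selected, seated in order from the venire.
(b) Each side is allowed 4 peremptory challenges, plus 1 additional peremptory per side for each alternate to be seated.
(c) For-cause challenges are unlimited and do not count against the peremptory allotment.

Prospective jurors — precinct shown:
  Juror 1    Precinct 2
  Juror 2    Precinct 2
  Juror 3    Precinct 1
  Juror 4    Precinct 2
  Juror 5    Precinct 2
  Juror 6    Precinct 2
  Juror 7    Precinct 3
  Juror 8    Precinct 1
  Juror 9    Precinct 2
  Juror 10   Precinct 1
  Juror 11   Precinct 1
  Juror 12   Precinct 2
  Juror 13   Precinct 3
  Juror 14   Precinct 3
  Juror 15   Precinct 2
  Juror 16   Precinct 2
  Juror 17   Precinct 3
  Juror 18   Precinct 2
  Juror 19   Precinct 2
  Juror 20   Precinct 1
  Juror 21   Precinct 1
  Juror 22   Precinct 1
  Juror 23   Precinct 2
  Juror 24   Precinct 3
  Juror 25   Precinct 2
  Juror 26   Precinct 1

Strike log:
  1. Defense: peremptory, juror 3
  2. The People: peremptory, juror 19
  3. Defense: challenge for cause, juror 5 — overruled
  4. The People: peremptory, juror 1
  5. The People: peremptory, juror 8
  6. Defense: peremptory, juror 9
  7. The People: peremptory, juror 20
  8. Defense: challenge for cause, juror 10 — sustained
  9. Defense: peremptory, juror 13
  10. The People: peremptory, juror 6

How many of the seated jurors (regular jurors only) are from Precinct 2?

7

Removed: #1, #3, #6, #8, #9, #10, #13, #19, #20.
Seated jurors 1–12: #2, #4, #5, #7, #11, #12, #14, #15, #16, #17, #18, #21 (alternates #22, #23, #24, #25 not counted).
Of those, in Precinct 2: #2, #4, #5, #12, #15, #16, #18 → 7.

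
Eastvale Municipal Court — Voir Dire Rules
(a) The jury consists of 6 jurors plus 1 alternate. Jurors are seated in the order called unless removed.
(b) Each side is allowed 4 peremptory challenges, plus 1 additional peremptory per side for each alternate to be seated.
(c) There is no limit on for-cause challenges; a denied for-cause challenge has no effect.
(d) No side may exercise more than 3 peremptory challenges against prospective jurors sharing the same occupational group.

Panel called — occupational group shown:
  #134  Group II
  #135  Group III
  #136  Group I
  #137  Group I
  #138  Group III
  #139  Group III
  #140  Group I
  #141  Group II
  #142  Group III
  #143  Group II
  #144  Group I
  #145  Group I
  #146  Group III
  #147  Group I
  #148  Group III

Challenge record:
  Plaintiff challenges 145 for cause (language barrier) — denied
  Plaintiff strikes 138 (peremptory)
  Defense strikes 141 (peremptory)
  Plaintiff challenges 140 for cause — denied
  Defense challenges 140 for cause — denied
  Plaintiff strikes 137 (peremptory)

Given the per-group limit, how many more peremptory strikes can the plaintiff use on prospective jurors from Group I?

2

Plaintiff peremptories so far: #138, #137 — 2 of 5 used, 3 left overall.
Against Group I: #137 — 1 used; per-group cap 3 leaves 2.
Binding limit: min(3, 2) = 2.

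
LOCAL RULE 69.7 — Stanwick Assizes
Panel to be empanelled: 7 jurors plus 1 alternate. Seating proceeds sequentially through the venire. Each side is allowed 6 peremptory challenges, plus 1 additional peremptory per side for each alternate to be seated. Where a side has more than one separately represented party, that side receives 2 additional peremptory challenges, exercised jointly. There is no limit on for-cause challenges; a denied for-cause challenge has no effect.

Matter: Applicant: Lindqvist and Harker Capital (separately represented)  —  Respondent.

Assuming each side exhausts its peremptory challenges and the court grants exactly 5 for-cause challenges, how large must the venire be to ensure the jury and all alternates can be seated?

29

Seats to fill: 7 + 1 alternates = 8.
Peremptories — Applicant: 6 + 1×1 + 2 = 9; Respondent: 6 + 1×1 = 7; total 16.
For-cause removals: 5.
Minimum venire: 8 + 16 + 5 = 29.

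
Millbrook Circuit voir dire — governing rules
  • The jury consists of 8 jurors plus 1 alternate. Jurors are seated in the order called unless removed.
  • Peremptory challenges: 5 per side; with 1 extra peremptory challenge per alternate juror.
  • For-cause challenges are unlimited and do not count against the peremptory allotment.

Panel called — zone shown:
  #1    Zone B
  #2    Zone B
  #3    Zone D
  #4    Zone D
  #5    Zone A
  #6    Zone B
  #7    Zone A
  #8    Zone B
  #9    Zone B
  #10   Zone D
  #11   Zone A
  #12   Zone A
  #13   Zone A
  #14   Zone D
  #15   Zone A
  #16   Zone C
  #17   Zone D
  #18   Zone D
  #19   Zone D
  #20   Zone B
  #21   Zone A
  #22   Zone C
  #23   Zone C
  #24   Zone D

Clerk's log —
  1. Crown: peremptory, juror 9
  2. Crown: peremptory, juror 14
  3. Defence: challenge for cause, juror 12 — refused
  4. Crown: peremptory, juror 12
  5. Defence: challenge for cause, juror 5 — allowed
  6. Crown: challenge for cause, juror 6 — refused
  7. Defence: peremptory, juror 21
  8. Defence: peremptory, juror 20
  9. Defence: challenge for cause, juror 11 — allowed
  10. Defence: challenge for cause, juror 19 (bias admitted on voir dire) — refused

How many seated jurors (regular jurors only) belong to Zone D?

Removed: #5, #9, #11, #12, #14, #20, #21.
Seated jurors 1–8: #1, #2, #3, #4, #6, #7, #8, #10 (alternates #13 not counted).
Of those, in Zone D: #3, #4, #10 → 3.

3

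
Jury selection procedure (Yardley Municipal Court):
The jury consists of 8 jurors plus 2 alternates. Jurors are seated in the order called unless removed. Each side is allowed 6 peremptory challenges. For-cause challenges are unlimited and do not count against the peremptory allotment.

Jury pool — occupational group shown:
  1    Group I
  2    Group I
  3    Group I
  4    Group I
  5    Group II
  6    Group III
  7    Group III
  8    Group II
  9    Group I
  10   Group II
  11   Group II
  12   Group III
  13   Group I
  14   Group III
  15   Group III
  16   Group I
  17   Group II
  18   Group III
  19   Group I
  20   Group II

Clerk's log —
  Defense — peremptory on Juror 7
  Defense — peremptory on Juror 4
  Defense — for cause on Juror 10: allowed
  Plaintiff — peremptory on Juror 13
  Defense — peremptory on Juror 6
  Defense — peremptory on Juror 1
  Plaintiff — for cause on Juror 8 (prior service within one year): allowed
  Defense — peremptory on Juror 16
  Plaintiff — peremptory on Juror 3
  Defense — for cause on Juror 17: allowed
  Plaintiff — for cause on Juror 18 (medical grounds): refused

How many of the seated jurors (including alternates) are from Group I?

3

Removed: #1, #3, #4, #6, #7, #8, #10, #13, #16, #17.
Seated (10 incl. alternates): #2, #5, #9, #11, #12, #14, #15, #18, #19, #20.
Of those, in Group I: #2, #9, #19 → 3.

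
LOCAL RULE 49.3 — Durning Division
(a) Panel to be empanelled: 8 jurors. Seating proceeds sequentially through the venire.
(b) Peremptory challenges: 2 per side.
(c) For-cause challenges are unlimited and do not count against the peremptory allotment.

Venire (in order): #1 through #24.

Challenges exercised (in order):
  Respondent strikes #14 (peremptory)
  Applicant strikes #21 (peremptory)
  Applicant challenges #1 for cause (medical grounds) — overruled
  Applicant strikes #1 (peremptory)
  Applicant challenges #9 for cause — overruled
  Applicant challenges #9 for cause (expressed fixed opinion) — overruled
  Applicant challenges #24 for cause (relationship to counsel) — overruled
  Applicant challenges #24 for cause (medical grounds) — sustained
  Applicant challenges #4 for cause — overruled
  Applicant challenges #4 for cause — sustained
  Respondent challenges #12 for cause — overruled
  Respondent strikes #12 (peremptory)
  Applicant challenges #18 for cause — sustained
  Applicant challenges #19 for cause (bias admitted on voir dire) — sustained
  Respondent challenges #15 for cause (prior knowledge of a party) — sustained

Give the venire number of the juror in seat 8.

10

Removed: #1, #4, #12, #14, #15, #18, #19, #21, #24. (#9 stays — for-cause denied.)
Filling seats in venire order through position 8: #2, #3, #5, #6, #7, #8, #9, #10.
So seat 8 is #10.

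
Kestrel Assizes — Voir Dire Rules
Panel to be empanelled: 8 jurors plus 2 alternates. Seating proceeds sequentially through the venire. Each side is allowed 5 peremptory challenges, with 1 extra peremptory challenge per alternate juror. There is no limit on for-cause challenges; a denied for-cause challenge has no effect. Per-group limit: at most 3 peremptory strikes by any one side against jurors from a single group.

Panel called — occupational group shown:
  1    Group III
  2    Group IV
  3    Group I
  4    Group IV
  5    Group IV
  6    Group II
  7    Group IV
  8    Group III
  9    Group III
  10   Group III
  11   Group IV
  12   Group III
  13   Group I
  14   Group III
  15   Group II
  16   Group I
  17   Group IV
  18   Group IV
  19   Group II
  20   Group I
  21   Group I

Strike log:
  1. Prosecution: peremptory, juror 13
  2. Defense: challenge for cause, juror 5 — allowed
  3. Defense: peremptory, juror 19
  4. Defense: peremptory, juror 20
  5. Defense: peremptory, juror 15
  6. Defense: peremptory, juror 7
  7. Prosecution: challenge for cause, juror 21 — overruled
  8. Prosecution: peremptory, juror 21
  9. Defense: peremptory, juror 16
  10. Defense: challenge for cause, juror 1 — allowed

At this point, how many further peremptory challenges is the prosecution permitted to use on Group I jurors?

Prosecution peremptories so far: #13, #21 — 2 of 7 used, 5 left overall.
Against Group I: #13, #21 — 2 used; per-group cap 3 leaves 1.
Binding limit: min(5, 1) = 1.

1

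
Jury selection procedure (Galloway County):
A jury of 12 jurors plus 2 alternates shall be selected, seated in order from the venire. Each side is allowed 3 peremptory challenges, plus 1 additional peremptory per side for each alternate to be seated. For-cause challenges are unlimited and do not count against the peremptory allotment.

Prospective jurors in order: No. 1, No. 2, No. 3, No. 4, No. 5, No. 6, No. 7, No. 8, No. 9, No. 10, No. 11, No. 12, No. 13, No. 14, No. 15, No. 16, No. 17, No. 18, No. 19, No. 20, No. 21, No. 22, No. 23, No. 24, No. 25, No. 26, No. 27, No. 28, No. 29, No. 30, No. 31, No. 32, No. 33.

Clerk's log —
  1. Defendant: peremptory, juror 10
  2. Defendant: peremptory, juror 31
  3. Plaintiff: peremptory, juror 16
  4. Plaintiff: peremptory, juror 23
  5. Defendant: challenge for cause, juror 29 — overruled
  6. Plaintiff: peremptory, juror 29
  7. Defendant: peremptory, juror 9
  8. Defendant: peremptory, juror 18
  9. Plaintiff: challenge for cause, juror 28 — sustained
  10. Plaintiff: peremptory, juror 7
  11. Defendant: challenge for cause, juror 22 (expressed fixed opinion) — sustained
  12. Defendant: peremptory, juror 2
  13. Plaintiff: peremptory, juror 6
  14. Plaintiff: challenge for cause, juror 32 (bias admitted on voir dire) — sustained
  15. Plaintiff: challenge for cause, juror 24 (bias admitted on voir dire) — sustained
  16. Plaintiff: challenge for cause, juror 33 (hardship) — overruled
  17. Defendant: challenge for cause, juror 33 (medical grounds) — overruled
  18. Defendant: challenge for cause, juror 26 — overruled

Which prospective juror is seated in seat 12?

Removed: #2, #6, #7, #9, #10, #16, #18, #22, #23, #24, #28, #29, #31, #32. (#26, #33 stay — for-cause denied.)
Seating in order: seats 1–12 → #1, #3, #4, #5, #8, #11, #12, #13, #14, #15, #17, #19; alternates → #20, #21.
So seat 12 is #19.

19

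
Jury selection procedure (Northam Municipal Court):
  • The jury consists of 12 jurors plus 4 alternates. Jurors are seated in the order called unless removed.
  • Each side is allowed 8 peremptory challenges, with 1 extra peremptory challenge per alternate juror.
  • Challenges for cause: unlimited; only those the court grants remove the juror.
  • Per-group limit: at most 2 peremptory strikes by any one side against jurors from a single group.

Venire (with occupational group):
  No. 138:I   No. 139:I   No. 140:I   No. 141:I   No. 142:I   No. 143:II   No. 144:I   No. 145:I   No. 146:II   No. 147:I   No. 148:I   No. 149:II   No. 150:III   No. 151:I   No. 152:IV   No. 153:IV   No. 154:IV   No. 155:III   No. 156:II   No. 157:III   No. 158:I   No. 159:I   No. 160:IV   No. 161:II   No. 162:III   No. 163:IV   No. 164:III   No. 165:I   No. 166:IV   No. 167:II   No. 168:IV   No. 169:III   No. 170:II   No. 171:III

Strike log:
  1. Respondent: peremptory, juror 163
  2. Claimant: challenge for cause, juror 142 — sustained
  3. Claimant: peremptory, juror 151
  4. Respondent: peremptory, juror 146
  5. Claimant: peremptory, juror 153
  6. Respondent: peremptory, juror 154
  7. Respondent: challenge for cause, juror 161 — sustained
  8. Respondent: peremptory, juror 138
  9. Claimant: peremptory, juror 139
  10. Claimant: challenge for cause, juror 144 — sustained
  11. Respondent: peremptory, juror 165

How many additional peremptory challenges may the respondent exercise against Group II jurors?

1

Respondent peremptories so far: #163, #146, #154, #138, #165 — 5 of 12 used, 7 left overall.
Against Group II: #146 — 1 used; per-group cap 2 leaves 1.
Binding limit: min(7, 1) = 1.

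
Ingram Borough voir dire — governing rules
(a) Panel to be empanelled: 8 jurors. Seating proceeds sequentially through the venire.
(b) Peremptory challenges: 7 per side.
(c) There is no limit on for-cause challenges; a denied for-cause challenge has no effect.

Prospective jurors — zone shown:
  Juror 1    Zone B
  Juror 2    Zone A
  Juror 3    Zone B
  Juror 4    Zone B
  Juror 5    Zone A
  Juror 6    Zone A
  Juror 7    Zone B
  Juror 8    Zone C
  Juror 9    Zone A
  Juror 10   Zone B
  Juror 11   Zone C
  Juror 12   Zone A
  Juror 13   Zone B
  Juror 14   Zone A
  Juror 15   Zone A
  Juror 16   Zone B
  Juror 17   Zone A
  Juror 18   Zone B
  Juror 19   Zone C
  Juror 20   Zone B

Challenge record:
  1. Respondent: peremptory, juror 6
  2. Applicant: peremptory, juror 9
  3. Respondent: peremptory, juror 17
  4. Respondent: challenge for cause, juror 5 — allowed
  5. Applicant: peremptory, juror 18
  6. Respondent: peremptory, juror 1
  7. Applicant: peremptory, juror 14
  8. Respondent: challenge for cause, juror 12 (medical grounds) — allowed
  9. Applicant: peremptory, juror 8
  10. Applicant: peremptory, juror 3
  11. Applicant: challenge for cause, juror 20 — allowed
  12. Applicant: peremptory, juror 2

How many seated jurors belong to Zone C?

Removed: #1, #2, #3, #5, #6, #8, #9, #12, #14, #17, #18, #20.
Seated jurors 1–8: #4, #7, #10, #11, #13, #15, #16, #19.
Of those, in Zone C: #11, #19 → 2.

2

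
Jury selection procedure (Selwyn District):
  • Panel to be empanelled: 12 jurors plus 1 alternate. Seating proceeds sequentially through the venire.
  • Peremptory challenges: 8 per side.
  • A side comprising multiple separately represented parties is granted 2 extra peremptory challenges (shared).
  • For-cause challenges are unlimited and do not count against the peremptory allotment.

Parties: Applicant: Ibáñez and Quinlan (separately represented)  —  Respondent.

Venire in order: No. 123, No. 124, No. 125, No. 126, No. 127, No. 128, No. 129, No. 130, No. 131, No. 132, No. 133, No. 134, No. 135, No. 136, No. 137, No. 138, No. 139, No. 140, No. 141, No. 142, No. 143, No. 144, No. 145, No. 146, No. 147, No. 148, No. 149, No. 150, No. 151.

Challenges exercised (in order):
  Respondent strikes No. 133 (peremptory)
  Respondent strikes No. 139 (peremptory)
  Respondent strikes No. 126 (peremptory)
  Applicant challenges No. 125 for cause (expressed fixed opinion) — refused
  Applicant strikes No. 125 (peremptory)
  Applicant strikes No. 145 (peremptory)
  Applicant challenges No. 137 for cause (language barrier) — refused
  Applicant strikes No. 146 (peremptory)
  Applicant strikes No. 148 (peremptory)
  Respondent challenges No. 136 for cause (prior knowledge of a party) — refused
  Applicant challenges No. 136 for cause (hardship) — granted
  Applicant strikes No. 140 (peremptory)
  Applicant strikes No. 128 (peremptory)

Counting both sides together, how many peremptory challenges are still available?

Applicant allotment: 8 base + 2 multi-party = 10. Respondent allotment: 8.
Applicant peremptories used: #125, #145, #146, #148, #140, #128 — 6 (for-cause on #125, #137, #136 don't count).
Respondent peremptories used: #133, #139, #126 — 3 (the for-cause on #136 doesn't count).
Remaining: (10 − 6) + (8 − 3) = 9.

9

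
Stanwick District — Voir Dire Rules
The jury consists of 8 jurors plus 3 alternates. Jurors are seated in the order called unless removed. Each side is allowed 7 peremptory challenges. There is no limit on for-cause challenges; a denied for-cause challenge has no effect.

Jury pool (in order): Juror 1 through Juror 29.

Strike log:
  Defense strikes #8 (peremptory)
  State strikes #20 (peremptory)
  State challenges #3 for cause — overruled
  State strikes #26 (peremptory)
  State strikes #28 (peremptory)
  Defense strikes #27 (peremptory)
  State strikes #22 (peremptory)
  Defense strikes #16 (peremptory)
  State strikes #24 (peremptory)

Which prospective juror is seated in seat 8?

Removed: #8, #16, #20, #22, #24, #26, #27, #28. (#3 stays — for-cause denied.)
Seating in order: seats 1–8 → #1, #2, #3, #4, #5, #6, #7, #9; alternates → #10, #11, #12.
So seat 8 is #9.

9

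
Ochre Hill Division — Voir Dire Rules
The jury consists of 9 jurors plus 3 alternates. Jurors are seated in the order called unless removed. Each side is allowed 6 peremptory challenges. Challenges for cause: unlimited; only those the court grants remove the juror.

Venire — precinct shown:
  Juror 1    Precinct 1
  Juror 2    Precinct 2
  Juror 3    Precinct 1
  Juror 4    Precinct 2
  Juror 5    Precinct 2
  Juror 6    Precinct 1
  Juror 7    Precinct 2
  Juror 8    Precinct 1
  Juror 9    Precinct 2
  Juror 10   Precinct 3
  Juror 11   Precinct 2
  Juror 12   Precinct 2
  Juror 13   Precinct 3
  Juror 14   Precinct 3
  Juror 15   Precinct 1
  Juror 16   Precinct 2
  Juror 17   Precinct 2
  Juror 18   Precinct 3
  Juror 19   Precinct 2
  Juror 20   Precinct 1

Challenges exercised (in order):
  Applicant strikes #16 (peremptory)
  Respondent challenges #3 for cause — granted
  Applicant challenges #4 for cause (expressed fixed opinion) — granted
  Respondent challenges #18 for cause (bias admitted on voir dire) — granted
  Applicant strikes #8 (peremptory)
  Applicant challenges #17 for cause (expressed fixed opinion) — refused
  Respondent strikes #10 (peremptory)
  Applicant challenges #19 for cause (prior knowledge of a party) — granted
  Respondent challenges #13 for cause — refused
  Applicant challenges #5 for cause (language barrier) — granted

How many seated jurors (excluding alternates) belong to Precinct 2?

Removed: #3, #4, #5, #8, #10, #16, #18, #19.
Seated jurors 1–9: #1, #2, #6, #7, #9, #11, #12, #13, #14 (alternates #15, #17, #20 not counted).
Of those, in Precinct 2: #2, #7, #9, #11, #12 → 5.

5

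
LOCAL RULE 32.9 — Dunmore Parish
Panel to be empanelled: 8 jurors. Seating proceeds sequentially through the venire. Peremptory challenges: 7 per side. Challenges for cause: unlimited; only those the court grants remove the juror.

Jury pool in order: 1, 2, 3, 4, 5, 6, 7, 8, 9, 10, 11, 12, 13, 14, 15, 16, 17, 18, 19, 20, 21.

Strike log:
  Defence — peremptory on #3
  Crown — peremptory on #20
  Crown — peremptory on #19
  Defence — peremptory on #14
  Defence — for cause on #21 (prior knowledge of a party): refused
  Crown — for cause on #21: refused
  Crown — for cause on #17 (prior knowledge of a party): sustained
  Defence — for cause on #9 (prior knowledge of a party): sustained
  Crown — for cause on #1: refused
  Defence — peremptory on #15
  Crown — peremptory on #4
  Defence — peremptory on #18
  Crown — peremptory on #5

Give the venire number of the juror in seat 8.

12

Removed: #3, #4, #5, #9, #14, #15, #17, #18, #19, #20. (#1, #21 stay — for-cause denied.)
Filling seats in venire order through position 8: #1, #2, #6, #7, #8, #10, #11, #12.
So seat 8 is #12.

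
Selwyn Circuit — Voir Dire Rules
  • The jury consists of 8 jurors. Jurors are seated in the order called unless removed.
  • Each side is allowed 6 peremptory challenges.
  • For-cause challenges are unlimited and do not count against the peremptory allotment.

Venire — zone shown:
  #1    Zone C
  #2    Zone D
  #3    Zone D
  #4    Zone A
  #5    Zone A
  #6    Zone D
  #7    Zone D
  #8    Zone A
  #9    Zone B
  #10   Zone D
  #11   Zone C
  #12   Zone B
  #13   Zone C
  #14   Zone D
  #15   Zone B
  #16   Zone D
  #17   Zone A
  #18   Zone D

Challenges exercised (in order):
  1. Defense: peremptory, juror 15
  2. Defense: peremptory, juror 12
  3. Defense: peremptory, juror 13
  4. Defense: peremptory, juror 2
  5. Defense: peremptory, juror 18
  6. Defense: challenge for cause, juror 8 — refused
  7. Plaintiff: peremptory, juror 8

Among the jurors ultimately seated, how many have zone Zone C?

Removed: #2, #8, #12, #13, #15, #18.
Seated jurors 1–8: #1, #3, #4, #5, #6, #7, #9, #10.
Of those, in Zone C: #1 → 1.

1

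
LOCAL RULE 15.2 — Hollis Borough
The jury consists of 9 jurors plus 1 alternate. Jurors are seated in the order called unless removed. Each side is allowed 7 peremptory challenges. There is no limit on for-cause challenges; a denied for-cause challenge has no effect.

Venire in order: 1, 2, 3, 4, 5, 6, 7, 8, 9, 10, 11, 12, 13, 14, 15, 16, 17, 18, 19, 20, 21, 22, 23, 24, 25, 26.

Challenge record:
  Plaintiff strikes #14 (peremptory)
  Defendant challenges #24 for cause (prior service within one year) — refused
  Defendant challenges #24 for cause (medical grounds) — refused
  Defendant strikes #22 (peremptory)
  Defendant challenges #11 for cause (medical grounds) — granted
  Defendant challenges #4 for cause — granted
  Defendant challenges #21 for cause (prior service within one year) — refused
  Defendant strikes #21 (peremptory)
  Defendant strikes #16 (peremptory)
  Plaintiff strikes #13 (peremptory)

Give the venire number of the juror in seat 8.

9

Removed: #4, #11, #13, #14, #16, #21, #22. (#24 stays — for-cause denied.)
Seating in order: seats 1–9 → #1, #2, #3, #5, #6, #7, #8, #9, #10; alternates → #12.
So seat 8 is #9.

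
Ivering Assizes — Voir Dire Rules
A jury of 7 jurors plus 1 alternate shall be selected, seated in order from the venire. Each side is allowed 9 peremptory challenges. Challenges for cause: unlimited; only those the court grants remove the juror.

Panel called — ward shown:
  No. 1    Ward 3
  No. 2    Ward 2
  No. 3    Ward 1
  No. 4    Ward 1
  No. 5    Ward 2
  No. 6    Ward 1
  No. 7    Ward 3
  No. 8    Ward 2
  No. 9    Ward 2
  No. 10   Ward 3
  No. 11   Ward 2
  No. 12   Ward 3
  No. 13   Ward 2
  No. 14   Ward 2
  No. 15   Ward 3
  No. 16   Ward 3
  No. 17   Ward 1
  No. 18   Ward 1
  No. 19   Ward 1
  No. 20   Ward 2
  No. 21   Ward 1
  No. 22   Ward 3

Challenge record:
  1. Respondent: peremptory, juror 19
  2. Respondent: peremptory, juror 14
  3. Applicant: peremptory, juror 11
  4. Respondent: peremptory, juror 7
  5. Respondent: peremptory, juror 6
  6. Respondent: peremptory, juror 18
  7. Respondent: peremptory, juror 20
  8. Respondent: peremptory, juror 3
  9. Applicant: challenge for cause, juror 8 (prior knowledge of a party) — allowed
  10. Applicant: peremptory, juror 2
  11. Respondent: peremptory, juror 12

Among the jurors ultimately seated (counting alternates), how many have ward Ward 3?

Removed: #2, #3, #6, #7, #8, #11, #12, #14, #18, #19, #20.
Seated (8 incl. alternates): #1, #4, #5, #9, #10, #13, #15, #16.
Of those, in Ward 3: #1, #10, #15, #16 → 4.

4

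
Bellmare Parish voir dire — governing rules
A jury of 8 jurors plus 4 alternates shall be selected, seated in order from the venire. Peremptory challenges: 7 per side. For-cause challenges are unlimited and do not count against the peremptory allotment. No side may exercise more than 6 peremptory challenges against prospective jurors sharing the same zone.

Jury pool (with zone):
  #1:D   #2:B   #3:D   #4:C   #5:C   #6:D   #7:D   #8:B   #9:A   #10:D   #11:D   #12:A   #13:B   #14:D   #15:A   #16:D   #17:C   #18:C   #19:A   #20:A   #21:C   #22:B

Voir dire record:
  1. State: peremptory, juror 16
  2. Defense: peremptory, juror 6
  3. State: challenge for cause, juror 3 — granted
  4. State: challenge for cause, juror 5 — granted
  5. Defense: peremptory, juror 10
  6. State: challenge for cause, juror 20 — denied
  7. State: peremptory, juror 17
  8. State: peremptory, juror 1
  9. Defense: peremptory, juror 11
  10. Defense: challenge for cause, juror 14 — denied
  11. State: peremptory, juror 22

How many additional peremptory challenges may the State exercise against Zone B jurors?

3

State peremptories so far: #16, #17, #1, #22 — 4 of 7 used, 3 left overall.
Against Zone B: #22 — 1 used; per-zone cap 6 leaves 5.
Binding limit: min(3, 5) = 3.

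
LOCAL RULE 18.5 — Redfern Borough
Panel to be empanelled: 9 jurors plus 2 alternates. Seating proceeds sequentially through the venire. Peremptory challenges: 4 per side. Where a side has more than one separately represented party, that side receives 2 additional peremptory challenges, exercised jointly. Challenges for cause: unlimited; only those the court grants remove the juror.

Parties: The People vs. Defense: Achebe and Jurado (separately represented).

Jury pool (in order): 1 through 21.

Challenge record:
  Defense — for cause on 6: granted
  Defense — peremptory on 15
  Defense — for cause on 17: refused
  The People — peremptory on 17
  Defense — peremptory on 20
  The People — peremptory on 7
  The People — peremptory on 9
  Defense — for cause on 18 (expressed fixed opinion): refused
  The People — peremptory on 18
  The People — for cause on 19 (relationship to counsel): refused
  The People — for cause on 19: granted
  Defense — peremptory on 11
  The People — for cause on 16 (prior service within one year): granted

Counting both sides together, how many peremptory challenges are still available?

The People allotment: 4. Defense allotment: 4 base + 2 multi-party = 6.
The People peremptories used: #17, #7, #9, #18 — 4 (for-cause on #19, #19, #16 don't count).
Defense peremptories used: #15, #20, #11 — 3 (for-cause on #6, #17, #18 don't count).
Remaining: (4 − 4) + (6 − 3) = 3.

3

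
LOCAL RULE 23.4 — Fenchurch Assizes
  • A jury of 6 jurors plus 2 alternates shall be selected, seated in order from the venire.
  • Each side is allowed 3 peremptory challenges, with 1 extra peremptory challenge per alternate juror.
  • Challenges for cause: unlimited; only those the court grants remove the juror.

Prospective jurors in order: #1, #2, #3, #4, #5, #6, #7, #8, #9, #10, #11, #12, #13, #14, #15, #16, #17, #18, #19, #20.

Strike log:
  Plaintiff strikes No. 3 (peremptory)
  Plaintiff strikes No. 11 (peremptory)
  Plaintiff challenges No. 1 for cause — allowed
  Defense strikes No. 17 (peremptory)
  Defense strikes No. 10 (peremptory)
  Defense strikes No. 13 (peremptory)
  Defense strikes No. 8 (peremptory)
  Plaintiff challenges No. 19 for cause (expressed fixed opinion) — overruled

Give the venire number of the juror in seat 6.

9

Removed: #1, #3, #8, #10, #11, #13, #17. (#19 stays — for-cause denied.)
Filling seats in venire order through position 6: #2, #4, #5, #6, #7, #9.
So seat 6 is #9.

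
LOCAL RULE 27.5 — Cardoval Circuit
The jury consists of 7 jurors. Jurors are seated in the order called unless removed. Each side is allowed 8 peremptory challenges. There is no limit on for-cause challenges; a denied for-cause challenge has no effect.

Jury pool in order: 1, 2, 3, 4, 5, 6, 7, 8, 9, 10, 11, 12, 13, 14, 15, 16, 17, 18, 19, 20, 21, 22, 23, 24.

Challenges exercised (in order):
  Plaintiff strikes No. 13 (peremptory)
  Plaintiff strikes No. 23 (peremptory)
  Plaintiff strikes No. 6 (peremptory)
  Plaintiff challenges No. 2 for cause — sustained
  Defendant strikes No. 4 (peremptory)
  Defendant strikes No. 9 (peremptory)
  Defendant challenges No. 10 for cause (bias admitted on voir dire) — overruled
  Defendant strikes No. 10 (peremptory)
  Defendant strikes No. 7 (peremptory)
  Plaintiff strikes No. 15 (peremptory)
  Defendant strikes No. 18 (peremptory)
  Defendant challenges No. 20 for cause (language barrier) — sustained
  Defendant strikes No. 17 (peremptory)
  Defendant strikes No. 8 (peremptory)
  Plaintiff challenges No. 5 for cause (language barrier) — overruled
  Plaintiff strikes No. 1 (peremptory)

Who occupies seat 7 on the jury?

Removed: #1, #2, #4, #6, #7, #8, #9, #10, #13, #15, #17, #18, #20, #23. (#5 stays — for-cause denied.)
Seating in order: seats 1–7 → #3, #5, #11, #12, #14, #16, #19.
So seat 7 is #19.

19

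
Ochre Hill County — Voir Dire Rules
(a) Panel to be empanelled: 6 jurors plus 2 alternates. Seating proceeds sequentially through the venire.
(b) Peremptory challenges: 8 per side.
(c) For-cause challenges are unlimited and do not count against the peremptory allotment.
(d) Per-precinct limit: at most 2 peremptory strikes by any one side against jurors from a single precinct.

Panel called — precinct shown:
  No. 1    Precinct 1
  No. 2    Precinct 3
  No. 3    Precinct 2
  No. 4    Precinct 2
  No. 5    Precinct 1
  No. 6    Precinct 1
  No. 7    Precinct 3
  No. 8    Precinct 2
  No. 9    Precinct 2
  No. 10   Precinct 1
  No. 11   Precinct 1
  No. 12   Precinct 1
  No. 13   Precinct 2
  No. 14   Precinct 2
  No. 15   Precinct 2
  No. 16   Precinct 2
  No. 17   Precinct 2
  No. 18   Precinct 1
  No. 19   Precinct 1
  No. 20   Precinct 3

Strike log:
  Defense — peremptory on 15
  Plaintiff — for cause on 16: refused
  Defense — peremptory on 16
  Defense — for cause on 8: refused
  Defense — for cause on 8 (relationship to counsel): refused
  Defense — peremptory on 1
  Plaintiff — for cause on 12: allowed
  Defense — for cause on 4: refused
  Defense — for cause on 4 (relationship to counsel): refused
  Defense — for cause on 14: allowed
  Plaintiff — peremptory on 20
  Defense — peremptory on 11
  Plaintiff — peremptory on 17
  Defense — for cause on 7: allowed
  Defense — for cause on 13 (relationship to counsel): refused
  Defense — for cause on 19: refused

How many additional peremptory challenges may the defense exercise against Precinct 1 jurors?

Defense peremptories so far: #15, #16, #1, #11 — 4 of 8 used, 4 left overall.
Against Precinct 1: #1, #11 — 2 used; per-precinct cap 2 leaves 0.
Binding limit: min(4, 0) = 0.

0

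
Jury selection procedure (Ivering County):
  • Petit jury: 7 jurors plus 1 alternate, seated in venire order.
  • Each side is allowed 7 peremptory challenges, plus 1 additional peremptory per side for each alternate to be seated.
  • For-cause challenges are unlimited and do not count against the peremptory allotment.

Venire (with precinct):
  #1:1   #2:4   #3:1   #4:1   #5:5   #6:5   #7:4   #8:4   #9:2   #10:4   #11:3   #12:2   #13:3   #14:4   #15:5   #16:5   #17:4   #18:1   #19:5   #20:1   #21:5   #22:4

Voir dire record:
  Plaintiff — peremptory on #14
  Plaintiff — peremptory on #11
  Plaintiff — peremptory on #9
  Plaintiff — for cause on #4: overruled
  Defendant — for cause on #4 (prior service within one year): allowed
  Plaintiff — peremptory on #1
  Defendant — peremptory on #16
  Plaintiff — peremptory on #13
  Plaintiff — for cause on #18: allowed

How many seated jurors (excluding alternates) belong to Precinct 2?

0

Removed: #1, #4, #9, #11, #13, #14, #16, #18.
Seated jurors 1–7: #2, #3, #5, #6, #7, #8, #10 (alternates #12 not counted).
None of those are in Precinct 2 → 0.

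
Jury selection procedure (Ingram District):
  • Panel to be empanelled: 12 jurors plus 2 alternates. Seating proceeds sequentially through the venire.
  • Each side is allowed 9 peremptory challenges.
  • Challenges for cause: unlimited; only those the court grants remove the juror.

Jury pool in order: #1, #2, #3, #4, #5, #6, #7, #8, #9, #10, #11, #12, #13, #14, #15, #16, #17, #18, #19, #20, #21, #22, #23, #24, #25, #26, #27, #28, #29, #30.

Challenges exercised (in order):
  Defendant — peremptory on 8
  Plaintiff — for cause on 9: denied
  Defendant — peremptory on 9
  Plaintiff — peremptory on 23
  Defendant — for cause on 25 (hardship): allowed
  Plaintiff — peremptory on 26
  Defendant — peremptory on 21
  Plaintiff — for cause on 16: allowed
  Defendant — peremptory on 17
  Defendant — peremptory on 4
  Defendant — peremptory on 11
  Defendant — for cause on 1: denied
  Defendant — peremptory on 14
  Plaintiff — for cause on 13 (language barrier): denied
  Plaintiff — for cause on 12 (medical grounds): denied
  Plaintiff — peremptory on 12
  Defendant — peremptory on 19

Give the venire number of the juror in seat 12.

22

Removed: #4, #8, #9, #11, #12, #14, #16, #17, #19, #21, #23, #25, #26. (#1, #13 stay — for-cause denied.)
Seating in order: seats 1–12 → #1, #2, #3, #5, #6, #7, #10, #13, #15, #18, #20, #22; alternates → #24, #27.
So seat 12 is #22.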